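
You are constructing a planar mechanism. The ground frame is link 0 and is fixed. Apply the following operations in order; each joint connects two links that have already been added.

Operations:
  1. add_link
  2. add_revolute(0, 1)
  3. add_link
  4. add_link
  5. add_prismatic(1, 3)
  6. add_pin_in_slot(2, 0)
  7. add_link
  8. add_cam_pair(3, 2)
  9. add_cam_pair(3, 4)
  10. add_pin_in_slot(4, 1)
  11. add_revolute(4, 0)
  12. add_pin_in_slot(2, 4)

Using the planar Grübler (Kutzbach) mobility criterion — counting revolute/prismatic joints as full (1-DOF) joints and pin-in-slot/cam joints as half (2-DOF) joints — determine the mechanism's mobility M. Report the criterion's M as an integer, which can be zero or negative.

M = 1

[1;0;0] (link 0 is ground)
L+ [2;0;0]
R(0,1)∈J1 [2;1;0]
L+ [3;1;0]
L+ [4;1;0]
P(1,3)∈J1 [4;2;0]
PS(2,0)∈J2 [4;2;1]
L+ [5;2;1]
C(3,2)∈J2 [5;2;2]
C(3,4)∈J2 [5;2;3]
PS(4,1)∈J2 [5;2;4]
R(4,0)∈J1 [5;3;4]
PS(2,4)∈J2 [5;3;5]
mobility = 12 − 6 − 5 = 1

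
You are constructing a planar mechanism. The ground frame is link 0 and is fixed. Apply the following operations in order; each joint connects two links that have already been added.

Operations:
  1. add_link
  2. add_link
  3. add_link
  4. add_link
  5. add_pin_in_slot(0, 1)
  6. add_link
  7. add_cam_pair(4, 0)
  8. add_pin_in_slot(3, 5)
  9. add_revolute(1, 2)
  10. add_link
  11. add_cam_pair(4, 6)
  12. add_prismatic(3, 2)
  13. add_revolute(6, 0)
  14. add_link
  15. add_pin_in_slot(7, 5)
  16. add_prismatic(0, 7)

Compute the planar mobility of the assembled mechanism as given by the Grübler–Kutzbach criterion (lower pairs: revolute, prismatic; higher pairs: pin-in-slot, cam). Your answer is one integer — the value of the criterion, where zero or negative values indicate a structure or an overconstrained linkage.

[1;0;0] (link 0 is ground)
L+ [2;0;0]
L+ [3;0;0]
L+ [4;0;0]
L+ [5;0;0]
PS(0,1)∈J2 [5;0;1]
L+ [6;0;1]
C(4,0)∈J2 [6;0;2]
PS(3,5)∈J2 [6;0;3]
R(1,2)∈J1 [6;1;3]
L+ [7;1;3]
C(4,6)∈J2 [7;1;4]
P(3,2)∈J1 [7;2;4]
R(6,0)∈J1 [7;3;4]
L+ [8;3;4]
PS(7,5)∈J2 [8;3;5]
P(0,7)∈J1 [8;4;5]
mobility = 21 − 8 − 5 = 8

M = 8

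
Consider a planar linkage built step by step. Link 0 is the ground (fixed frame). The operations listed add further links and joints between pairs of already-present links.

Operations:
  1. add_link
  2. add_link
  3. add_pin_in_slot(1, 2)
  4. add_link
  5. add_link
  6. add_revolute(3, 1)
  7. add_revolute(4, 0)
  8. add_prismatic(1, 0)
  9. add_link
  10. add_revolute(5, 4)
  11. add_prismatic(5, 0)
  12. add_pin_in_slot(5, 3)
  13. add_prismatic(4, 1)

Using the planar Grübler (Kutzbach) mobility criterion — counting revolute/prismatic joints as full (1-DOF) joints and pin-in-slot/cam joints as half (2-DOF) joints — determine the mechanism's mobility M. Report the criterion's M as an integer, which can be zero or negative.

M = 1

link 0 = ground. State L|J1|J2 = 1|0|0
+link1  2|0|0
+link2  3|0|0
PS(1,2) f=2→J2  3|0|1
+link3  4|0|1
+link4  5|0|1
R(3,1) f=1→J1  5|1|1
R(4,0) f=1→J1  5|2|1
P(1,0) f=1→J1  5|3|1
+link5  6|3|1
R(5,4) f=1→J1  6|4|1
P(5,0) f=1→J1  6|5|1
PS(5,3) f=2→J2  6|5|2
P(4,1) f=1→J1  6|6|2
M = 3(6−1)−2·6−2 = 15−12−2 = 1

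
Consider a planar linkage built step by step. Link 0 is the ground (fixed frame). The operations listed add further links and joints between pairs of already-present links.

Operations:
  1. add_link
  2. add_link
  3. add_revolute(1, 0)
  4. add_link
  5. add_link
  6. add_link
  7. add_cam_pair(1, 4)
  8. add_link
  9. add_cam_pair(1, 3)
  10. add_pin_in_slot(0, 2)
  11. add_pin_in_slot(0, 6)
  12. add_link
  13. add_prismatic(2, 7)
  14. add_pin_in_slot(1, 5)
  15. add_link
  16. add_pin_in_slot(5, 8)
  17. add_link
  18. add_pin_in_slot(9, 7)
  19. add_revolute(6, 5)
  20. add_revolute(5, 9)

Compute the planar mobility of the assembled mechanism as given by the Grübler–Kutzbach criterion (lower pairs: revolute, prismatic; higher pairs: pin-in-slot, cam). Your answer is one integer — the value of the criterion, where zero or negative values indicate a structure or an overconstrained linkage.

M = 12

(L,J1,J2)=(1,0,0); link0 fixed
link1: (2,0,0)
link2: (3,0,0)
R 1-0 [J1]: (3,1,0)
link3: (4,1,0)
link4: (5,1,0)
link5: (6,1,0)
C 1-4 [J2]: (6,1,1)
link6: (7,1,1)
C 1-3 [J2]: (7,1,2)
PS 0-2 [J2]: (7,1,3)
PS 0-6 [J2]: (7,1,4)
link7: (8,1,4)
P 2-7 [J1]: (8,2,4)
PS 1-5 [J2]: (8,2,5)
link8: (9,2,5)
PS 5-8 [J2]: (9,2,6)
link9: (10,2,6)
PS 9-7 [J2]: (10,2,7)
R 6-5 [J1]: (10,3,7)
R 5-9 [J1]: (10,4,7)
Grübler: 3·9 − 2·4 − 7 = 12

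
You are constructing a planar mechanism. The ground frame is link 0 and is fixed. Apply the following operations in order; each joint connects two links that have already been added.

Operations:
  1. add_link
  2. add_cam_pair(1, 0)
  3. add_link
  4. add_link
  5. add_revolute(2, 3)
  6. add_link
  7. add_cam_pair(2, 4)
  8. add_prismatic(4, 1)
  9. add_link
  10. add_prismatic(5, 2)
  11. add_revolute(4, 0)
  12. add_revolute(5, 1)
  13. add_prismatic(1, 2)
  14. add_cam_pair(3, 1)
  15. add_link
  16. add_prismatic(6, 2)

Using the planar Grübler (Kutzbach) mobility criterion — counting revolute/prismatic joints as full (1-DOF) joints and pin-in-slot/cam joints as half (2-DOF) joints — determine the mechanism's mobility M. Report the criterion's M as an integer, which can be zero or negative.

M = 1

L=1 J1=0 J2=0
add link → L=2 J1=0 J2=0
C@1,0 dof=2 J2 → L=2 J1=0 J2=1
add link → L=3 J1=0 J2=1
add link → L=4 J1=0 J2=1
R@2,3 dof=1 J1 → L=4 J1=1 J2=1
add link → L=5 J1=1 J2=1
C@2,4 dof=2 J2 → L=5 J1=1 J2=2
P@4,1 dof=1 J1 → L=5 J1=2 J2=2
add link → L=6 J1=2 J2=2
P@5,2 dof=1 J1 → L=6 J1=3 J2=2
R@4,0 dof=1 J1 → L=6 J1=4 J2=2
R@5,1 dof=1 J1 → L=6 J1=5 J2=2
P@1,2 dof=1 J1 → L=6 J1=6 J2=2
C@3,1 dof=2 J2 → L=6 J1=6 J2=3
add link → L=7 J1=6 J2=3
P@6,2 dof=1 J1 → L=7 J1=7 J2=3
M=3(L−1)−2J1−J2=3·6−2·7−3=1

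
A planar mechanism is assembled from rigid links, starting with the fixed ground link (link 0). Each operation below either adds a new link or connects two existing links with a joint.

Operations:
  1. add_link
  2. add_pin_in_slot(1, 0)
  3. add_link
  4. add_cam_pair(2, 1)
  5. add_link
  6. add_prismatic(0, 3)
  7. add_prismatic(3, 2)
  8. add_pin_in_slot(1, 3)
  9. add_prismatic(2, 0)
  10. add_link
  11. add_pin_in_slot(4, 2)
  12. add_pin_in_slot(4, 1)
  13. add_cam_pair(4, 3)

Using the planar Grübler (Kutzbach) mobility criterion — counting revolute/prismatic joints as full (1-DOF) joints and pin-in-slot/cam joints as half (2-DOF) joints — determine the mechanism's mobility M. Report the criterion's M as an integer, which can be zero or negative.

M = 0

L=1 J1=0 J2=0
add link → L=2 J1=0 J2=0
PS@1,0 dof=2 J2 → L=2 J1=0 J2=1
add link → L=3 J1=0 J2=1
C@2,1 dof=2 J2 → L=3 J1=0 J2=2
add link → L=4 J1=0 J2=2
P@0,3 dof=1 J1 → L=4 J1=1 J2=2
P@3,2 dof=1 J1 → L=4 J1=2 J2=2
PS@1,3 dof=2 J2 → L=4 J1=2 J2=3
P@2,0 dof=1 J1 → L=4 J1=3 J2=3
add link → L=5 J1=3 J2=3
PS@4,2 dof=2 J2 → L=5 J1=3 J2=4
PS@4,1 dof=2 J2 → L=5 J1=3 J2=5
C@4,3 dof=2 J2 → L=5 J1=3 J2=6
M=3(L−1)−2J1−J2=3·4−2·3−6=0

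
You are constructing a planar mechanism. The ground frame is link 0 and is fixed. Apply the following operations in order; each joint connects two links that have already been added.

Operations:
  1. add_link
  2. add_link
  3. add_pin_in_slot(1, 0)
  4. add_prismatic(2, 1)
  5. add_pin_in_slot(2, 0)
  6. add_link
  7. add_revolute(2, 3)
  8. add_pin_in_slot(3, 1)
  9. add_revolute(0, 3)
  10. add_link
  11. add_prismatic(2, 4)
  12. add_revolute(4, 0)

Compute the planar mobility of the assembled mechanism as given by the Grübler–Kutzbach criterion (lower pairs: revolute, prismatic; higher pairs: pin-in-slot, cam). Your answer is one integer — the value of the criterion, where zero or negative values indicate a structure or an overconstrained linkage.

link 0 = ground. State L|J1|J2 = 1|0|0
+link1  2|0|0
+link2  3|0|0
PS(1,0) f=2→J2  3|0|1
P(2,1) f=1→J1  3|1|1
PS(2,0) f=2→J2  3|1|2
+link3  4|1|2
R(2,3) f=1→J1  4|2|2
PS(3,1) f=2→J2  4|2|3
R(0,3) f=1→J1  4|3|3
+link4  5|3|3
P(2,4) f=1→J1  5|4|3
R(4,0) f=1→J1  5|5|3
M = 3(5−1)−2·5−3 = 12−10−3 = -1

M = -1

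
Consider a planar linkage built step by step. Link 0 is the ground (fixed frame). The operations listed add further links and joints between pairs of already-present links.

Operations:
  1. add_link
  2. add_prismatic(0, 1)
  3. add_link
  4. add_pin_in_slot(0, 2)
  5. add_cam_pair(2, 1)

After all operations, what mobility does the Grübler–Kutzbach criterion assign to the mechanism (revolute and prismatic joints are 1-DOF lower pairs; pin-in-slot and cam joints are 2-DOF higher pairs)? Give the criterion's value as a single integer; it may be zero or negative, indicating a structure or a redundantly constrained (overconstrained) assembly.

M = 2

link 0 = ground. State L|J1|J2 = 1|0|0
+link1  2|0|0
P(0,1) f=1→J1  2|1|0
+link2  3|1|0
PS(0,2) f=2→J2  3|1|1
C(2,1) f=2→J2  3|1|2
M = 3(3−1)−2·1−2 = 6−2−2 = 2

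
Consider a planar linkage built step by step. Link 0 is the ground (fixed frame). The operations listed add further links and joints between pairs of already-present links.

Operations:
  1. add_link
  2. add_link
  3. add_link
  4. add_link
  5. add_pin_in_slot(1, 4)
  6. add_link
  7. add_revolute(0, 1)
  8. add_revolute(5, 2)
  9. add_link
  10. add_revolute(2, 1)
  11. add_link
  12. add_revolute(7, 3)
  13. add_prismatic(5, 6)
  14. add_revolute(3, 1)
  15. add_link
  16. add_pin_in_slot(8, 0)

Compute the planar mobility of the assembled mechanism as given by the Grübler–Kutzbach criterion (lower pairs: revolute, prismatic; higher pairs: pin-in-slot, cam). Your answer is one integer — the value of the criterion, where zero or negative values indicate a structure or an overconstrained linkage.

[1;0;0] (link 0 is ground)
L+ [2;0;0]
L+ [3;0;0]
L+ [4;0;0]
L+ [5;0;0]
PS(1,4)∈J2 [5;0;1]
L+ [6;0;1]
R(0,1)∈J1 [6;1;1]
R(5,2)∈J1 [6;2;1]
L+ [7;2;1]
R(2,1)∈J1 [7;3;1]
L+ [8;3;1]
R(7,3)∈J1 [8;4;1]
P(5,6)∈J1 [8;5;1]
R(3,1)∈J1 [8;6;1]
L+ [9;6;1]
PS(8,0)∈J2 [9;6;2]
mobility = 24 − 12 − 2 = 10

M = 10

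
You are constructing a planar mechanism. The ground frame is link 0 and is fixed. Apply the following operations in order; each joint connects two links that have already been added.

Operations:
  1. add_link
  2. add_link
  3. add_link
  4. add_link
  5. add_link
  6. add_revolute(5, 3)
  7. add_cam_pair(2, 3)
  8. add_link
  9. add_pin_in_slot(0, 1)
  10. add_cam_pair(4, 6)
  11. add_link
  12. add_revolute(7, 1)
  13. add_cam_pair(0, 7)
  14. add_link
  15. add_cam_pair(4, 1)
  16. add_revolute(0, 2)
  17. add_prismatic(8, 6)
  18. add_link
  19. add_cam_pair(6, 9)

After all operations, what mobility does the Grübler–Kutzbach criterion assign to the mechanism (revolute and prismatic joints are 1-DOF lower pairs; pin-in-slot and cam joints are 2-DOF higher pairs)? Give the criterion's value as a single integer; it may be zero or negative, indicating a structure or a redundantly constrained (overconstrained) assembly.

M = 13

ground; <1,0,0>
#1 <2,0,0>
#2 <3,0,0>
#3 <4,0,0>
#4 <5,0,0>
#5 <6,0,0>
R:5↔3 J1 <6,1,0>
C:2↔3 J2 <6,1,1>
#6 <7,1,1>
PS:0↔1 J2 <7,1,2>
C:4↔6 J2 <7,1,3>
#7 <8,1,3>
R:7↔1 J1 <8,2,3>
C:0↔7 J2 <8,2,4>
#8 <9,2,4>
C:4↔1 J2 <9,2,5>
R:0↔2 J1 <9,3,5>
P:8↔6 J1 <9,4,5>
#9 <10,4,5>
C:6↔9 J2 <10,4,6>
3×9 − 2×4 − 1×6 = 13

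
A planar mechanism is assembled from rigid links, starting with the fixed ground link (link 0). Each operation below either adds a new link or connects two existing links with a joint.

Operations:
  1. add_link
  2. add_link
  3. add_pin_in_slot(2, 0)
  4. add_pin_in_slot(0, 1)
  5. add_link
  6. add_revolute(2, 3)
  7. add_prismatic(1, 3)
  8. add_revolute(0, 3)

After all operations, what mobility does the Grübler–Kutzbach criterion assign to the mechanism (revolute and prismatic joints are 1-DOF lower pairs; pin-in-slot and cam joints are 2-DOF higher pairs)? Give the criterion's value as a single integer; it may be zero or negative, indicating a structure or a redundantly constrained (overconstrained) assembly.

L=1 J1=0 J2=0
add link → L=2 J1=0 J2=0
add link → L=3 J1=0 J2=0
PS@2,0 dof=2 J2 → L=3 J1=0 J2=1
PS@0,1 dof=2 J2 → L=3 J1=0 J2=2
add link → L=4 J1=0 J2=2
R@2,3 dof=1 J1 → L=4 J1=1 J2=2
P@1,3 dof=1 J1 → L=4 J1=2 J2=2
R@0,3 dof=1 J1 → L=4 J1=3 J2=2
M=3(L−1)−2J1−J2=3·3−2·3−2=1

M = 1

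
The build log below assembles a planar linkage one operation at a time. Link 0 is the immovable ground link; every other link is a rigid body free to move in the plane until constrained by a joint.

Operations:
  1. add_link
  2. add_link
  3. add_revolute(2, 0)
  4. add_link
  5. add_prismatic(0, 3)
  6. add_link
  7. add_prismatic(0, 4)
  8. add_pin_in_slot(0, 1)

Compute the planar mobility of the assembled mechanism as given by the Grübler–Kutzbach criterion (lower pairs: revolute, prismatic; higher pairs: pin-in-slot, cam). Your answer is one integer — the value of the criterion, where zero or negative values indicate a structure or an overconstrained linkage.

M = 5

[1;0;0] (link 0 is ground)
L+ [2;0;0]
L+ [3;0;0]
R(2,0)∈J1 [3;1;0]
L+ [4;1;0]
P(0,3)∈J1 [4;2;0]
L+ [5;2;0]
P(0,4)∈J1 [5;3;0]
PS(0,1)∈J2 [5;3;1]
mobility = 12 − 6 − 1 = 5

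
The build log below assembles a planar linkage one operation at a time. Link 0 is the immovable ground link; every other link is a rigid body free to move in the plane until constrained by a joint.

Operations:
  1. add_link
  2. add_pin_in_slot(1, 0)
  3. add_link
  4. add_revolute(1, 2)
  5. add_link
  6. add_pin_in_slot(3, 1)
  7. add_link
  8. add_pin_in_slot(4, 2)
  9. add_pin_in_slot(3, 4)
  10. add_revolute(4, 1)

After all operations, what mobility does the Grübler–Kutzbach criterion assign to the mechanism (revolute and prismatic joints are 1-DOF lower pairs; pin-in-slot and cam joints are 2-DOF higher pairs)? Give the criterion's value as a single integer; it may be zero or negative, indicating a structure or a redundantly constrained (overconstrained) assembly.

M = 4

(L,J1,J2)=(1,0,0); link0 fixed
link1: (2,0,0)
PS 1-0 [J2]: (2,0,1)
link2: (3,0,1)
R 1-2 [J1]: (3,1,1)
link3: (4,1,1)
PS 3-1 [J2]: (4,1,2)
link4: (5,1,2)
PS 4-2 [J2]: (5,1,3)
PS 3-4 [J2]: (5,1,4)
R 4-1 [J1]: (5,2,4)
Grübler: 3·4 − 2·2 − 4 = 4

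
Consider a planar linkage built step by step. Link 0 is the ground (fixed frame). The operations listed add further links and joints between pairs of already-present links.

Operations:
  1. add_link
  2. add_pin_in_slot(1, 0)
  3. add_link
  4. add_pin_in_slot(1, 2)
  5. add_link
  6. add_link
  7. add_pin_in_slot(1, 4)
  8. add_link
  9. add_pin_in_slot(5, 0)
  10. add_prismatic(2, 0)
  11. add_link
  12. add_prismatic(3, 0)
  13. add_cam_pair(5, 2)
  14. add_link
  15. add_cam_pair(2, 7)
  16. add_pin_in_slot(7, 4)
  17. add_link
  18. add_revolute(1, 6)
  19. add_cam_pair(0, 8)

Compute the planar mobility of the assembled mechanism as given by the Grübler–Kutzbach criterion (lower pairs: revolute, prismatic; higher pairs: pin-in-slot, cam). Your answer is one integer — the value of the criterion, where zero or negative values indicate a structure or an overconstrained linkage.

ground; <1,0,0>
#1 <2,0,0>
PS:1↔0 J2 <2,0,1>
#2 <3,0,1>
PS:1↔2 J2 <3,0,2>
#3 <4,0,2>
#4 <5,0,2>
PS:1↔4 J2 <5,0,3>
#5 <6,0,3>
PS:5↔0 J2 <6,0,4>
P:2↔0 J1 <6,1,4>
#6 <7,1,4>
P:3↔0 J1 <7,2,4>
C:5↔2 J2 <7,2,5>
#7 <8,2,5>
C:2↔7 J2 <8,2,6>
PS:7↔4 J2 <8,2,7>
#8 <9,2,7>
R:1↔6 J1 <9,3,7>
C:0↔8 J2 <9,3,8>
3×8 − 2×3 − 1×8 = 10

M = 10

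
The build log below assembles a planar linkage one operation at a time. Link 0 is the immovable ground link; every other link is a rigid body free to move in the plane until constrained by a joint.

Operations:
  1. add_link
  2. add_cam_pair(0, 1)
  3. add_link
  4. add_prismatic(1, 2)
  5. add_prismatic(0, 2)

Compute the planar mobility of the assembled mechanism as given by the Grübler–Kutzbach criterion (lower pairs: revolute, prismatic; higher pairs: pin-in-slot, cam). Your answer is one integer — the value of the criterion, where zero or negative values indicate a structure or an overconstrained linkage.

M = 1

link 0 = ground. State L|J1|J2 = 1|0|0
+link1  2|0|0
C(0,1) f=2→J2  2|0|1
+link2  3|0|1
P(1,2) f=1→J1  3|1|1
P(0,2) f=1→J1  3|2|1
M = 3(3−1)−2·2−1 = 6−4−1 = 1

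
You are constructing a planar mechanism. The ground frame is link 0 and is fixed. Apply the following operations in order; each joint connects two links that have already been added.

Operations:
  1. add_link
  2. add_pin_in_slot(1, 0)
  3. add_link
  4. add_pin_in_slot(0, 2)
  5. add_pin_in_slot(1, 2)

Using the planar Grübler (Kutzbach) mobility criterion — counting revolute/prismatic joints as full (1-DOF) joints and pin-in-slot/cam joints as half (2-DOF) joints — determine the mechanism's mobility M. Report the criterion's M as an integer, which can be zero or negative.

ground; <1,0,0>
#1 <2,0,0>
PS:1↔0 J2 <2,0,1>
#2 <3,0,1>
PS:0↔2 J2 <3,0,2>
PS:1↔2 J2 <3,0,3>
3×2 − 2×0 − 1×3 = 3

M = 3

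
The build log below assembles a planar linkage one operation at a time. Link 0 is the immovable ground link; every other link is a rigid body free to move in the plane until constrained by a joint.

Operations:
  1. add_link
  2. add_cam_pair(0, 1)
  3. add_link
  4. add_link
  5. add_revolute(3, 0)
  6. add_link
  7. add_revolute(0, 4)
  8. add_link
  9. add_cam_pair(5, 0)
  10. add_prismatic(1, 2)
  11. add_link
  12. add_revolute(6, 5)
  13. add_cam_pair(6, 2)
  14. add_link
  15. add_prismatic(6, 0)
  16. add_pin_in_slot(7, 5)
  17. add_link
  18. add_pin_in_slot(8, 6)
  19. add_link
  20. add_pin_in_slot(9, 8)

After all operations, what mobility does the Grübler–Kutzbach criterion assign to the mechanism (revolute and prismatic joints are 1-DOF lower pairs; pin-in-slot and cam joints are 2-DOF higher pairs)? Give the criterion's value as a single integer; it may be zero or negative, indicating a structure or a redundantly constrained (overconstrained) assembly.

M = 11

L=1 J1=0 J2=0
add link → L=2 J1=0 J2=0
C@0,1 dof=2 J2 → L=2 J1=0 J2=1
add link → L=3 J1=0 J2=1
add link → L=4 J1=0 J2=1
R@3,0 dof=1 J1 → L=4 J1=1 J2=1
add link → L=5 J1=1 J2=1
R@0,4 dof=1 J1 → L=5 J1=2 J2=1
add link → L=6 J1=2 J2=1
C@5,0 dof=2 J2 → L=6 J1=2 J2=2
P@1,2 dof=1 J1 → L=6 J1=3 J2=2
add link → L=7 J1=3 J2=2
R@6,5 dof=1 J1 → L=7 J1=4 J2=2
C@6,2 dof=2 J2 → L=7 J1=4 J2=3
add link → L=8 J1=4 J2=3
P@6,0 dof=1 J1 → L=8 J1=5 J2=3
PS@7,5 dof=2 J2 → L=8 J1=5 J2=4
add link → L=9 J1=5 J2=4
PS@8,6 dof=2 J2 → L=9 J1=5 J2=5
add link → L=10 J1=5 J2=5
PS@9,8 dof=2 J2 → L=10 J1=5 J2=6
M=3(L−1)−2J1−J2=3·9−2·5−6=11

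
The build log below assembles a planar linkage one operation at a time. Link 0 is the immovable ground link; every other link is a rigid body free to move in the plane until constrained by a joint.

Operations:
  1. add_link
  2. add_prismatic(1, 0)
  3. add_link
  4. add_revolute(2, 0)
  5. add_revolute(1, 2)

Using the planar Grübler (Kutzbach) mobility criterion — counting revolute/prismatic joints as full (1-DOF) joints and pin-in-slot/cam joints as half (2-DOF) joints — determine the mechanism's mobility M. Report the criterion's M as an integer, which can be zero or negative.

M = 0

L=1 J1=0 J2=0
add link → L=2 J1=0 J2=0
P@1,0 dof=1 J1 → L=2 J1=1 J2=0
add link → L=3 J1=1 J2=0
R@2,0 dof=1 J1 → L=3 J1=2 J2=0
R@1,2 dof=1 J1 → L=3 J1=3 J2=0
M=3(L−1)−2J1−J2=3·2−2·3−0=0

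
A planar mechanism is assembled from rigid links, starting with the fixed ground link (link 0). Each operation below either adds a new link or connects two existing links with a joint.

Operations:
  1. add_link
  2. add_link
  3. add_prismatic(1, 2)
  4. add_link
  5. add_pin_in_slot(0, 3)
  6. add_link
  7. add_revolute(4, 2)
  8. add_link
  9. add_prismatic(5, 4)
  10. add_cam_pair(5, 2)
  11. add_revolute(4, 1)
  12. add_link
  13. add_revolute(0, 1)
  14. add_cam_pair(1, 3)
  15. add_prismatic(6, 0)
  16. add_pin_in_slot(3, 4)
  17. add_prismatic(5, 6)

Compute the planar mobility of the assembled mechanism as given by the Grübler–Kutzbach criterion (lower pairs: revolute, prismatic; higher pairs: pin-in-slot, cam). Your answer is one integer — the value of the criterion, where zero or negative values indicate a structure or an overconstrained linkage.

ground; <1,0,0>
#1 <2,0,0>
#2 <3,0,0>
P:1↔2 J1 <3,1,0>
#3 <4,1,0>
PS:0↔3 J2 <4,1,1>
#4 <5,1,1>
R:4↔2 J1 <5,2,1>
#5 <6,2,1>
P:5↔4 J1 <6,3,1>
C:5↔2 J2 <6,3,2>
R:4↔1 J1 <6,4,2>
#6 <7,4,2>
R:0↔1 J1 <7,5,2>
C:1↔3 J2 <7,5,3>
P:6↔0 J1 <7,6,3>
PS:3↔4 J2 <7,6,4>
P:5↔6 J1 <7,7,4>
3×6 − 2×7 − 1×4 = 0

M = 0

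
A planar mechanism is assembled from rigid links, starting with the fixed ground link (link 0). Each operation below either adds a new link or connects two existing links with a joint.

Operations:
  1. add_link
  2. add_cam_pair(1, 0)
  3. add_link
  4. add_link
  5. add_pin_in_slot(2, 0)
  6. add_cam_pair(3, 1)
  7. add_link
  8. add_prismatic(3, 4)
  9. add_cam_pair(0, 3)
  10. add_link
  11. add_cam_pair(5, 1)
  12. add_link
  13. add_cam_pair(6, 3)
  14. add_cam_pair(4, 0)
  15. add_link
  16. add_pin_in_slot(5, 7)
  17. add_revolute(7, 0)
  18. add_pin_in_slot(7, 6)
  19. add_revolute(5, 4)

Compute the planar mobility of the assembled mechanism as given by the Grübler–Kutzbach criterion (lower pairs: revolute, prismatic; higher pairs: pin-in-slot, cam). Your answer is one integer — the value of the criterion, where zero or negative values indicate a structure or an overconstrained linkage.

M = 6

L=1 J1=0 J2=0
add link → L=2 J1=0 J2=0
C@1,0 dof=2 J2 → L=2 J1=0 J2=1
add link → L=3 J1=0 J2=1
add link → L=4 J1=0 J2=1
PS@2,0 dof=2 J2 → L=4 J1=0 J2=2
C@3,1 dof=2 J2 → L=4 J1=0 J2=3
add link → L=5 J1=0 J2=3
P@3,4 dof=1 J1 → L=5 J1=1 J2=3
C@0,3 dof=2 J2 → L=5 J1=1 J2=4
add link → L=6 J1=1 J2=4
C@5,1 dof=2 J2 → L=6 J1=1 J2=5
add link → L=7 J1=1 J2=5
C@6,3 dof=2 J2 → L=7 J1=1 J2=6
C@4,0 dof=2 J2 → L=7 J1=1 J2=7
add link → L=8 J1=1 J2=7
PS@5,7 dof=2 J2 → L=8 J1=1 J2=8
R@7,0 dof=1 J1 → L=8 J1=2 J2=8
PS@7,6 dof=2 J2 → L=8 J1=2 J2=9
R@5,4 dof=1 J1 → L=8 J1=3 J2=9
M=3(L−1)−2J1−J2=3·7−2·3−9=6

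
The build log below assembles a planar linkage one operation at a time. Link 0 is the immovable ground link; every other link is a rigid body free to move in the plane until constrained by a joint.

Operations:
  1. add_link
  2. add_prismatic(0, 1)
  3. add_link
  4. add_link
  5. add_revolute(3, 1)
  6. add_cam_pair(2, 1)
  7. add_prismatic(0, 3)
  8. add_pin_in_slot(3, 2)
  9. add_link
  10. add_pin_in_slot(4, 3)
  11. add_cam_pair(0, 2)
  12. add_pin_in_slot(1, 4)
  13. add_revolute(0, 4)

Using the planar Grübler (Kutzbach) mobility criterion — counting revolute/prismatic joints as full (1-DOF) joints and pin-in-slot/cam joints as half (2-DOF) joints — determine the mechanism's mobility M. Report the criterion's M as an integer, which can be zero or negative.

(L,J1,J2)=(1,0,0); link0 fixed
link1: (2,0,0)
P 0-1 [J1]: (2,1,0)
link2: (3,1,0)
link3: (4,1,0)
R 3-1 [J1]: (4,2,0)
C 2-1 [J2]: (4,2,1)
P 0-3 [J1]: (4,3,1)
PS 3-2 [J2]: (4,3,2)
link4: (5,3,2)
PS 4-3 [J2]: (5,3,3)
C 0-2 [J2]: (5,3,4)
PS 1-4 [J2]: (5,3,5)
R 0-4 [J1]: (5,4,5)
Grübler: 3·4 − 2·4 − 5 = -1

M = -1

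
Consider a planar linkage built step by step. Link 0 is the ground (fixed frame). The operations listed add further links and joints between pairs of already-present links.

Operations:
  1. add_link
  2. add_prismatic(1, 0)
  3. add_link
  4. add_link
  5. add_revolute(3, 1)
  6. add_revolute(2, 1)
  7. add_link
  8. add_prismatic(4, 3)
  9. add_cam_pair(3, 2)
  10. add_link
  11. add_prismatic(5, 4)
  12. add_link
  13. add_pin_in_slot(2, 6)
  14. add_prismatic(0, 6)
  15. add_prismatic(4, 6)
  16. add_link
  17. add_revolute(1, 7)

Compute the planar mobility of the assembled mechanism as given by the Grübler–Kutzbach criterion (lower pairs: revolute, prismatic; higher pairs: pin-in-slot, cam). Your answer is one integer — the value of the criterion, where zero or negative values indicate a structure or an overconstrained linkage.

M = 3

ground; <1,0,0>
#1 <2,0,0>
P:1↔0 J1 <2,1,0>
#2 <3,1,0>
#3 <4,1,0>
R:3↔1 J1 <4,2,0>
R:2↔1 J1 <4,3,0>
#4 <5,3,0>
P:4↔3 J1 <5,4,0>
C:3↔2 J2 <5,4,1>
#5 <6,4,1>
P:5↔4 J1 <6,5,1>
#6 <7,5,1>
PS:2↔6 J2 <7,5,2>
P:0↔6 J1 <7,6,2>
P:4↔6 J1 <7,7,2>
#7 <8,7,2>
R:1↔7 J1 <8,8,2>
3×7 − 2×8 − 1×2 = 3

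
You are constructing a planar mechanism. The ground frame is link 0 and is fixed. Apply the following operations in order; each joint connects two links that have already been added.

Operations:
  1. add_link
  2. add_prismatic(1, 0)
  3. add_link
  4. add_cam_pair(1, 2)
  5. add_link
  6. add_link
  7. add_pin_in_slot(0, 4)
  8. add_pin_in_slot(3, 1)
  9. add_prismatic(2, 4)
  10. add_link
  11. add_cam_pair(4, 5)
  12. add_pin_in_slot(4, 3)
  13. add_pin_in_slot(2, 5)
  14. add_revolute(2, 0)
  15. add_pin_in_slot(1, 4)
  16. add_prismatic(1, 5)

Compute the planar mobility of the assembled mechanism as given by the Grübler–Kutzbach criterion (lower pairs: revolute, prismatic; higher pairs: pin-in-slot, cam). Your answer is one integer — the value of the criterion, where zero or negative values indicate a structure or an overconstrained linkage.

M = 0

ground; <1,0,0>
#1 <2,0,0>
P:1↔0 J1 <2,1,0>
#2 <3,1,0>
C:1↔2 J2 <3,1,1>
#3 <4,1,1>
#4 <5,1,1>
PS:0↔4 J2 <5,1,2>
PS:3↔1 J2 <5,1,3>
P:2↔4 J1 <5,2,3>
#5 <6,2,3>
C:4↔5 J2 <6,2,4>
PS:4↔3 J2 <6,2,5>
PS:2↔5 J2 <6,2,6>
R:2↔0 J1 <6,3,6>
PS:1↔4 J2 <6,3,7>
P:1↔5 J1 <6,4,7>
3×5 − 2×4 − 1×7 = 0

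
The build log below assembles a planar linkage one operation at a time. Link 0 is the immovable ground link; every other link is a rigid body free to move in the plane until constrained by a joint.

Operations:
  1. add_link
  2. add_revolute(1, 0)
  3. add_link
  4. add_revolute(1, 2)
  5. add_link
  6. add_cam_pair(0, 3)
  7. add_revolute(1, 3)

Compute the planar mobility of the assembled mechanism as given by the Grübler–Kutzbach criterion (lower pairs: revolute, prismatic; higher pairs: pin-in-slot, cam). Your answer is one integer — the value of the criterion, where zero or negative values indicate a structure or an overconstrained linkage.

ground; <1,0,0>
#1 <2,0,0>
R:1↔0 J1 <2,1,0>
#2 <3,1,0>
R:1↔2 J1 <3,2,0>
#3 <4,2,0>
C:0↔3 J2 <4,2,1>
R:1↔3 J1 <4,3,1>
3×3 − 2×3 − 1×1 = 2

M = 2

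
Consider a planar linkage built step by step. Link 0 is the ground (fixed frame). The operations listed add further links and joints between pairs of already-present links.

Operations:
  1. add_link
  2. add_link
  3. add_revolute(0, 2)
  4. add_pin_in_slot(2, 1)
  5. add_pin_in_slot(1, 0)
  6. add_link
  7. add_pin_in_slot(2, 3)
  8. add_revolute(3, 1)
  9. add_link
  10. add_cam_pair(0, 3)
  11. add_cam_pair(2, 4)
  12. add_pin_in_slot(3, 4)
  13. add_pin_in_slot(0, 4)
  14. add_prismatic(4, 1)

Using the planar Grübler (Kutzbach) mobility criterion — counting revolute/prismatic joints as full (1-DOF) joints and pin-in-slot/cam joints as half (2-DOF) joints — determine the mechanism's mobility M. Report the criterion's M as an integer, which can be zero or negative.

link 0 = ground. State L|J1|J2 = 1|0|0
+link1  2|0|0
+link2  3|0|0
R(0,2) f=1→J1  3|1|0
PS(2,1) f=2→J2  3|1|1
PS(1,0) f=2→J2  3|1|2
+link3  4|1|2
PS(2,3) f=2→J2  4|1|3
R(3,1) f=1→J1  4|2|3
+link4  5|2|3
C(0,3) f=2→J2  5|2|4
C(2,4) f=2→J2  5|2|5
PS(3,4) f=2→J2  5|2|6
PS(0,4) f=2→J2  5|2|7
P(4,1) f=1→J1  5|3|7
M = 3(5−1)−2·3−7 = 12−6−7 = -1

M = -1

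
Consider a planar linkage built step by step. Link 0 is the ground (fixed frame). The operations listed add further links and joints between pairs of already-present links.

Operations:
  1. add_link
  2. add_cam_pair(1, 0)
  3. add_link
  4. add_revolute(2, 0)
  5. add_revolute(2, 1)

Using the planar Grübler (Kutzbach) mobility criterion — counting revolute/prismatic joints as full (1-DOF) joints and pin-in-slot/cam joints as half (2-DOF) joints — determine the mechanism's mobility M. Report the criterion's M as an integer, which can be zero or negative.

M = 1

link 0 = ground. State L|J1|J2 = 1|0|0
+link1  2|0|0
C(1,0) f=2→J2  2|0|1
+link2  3|0|1
R(2,0) f=1→J1  3|1|1
R(2,1) f=1→J1  3|2|1
M = 3(3−1)−2·2−1 = 6−4−1 = 1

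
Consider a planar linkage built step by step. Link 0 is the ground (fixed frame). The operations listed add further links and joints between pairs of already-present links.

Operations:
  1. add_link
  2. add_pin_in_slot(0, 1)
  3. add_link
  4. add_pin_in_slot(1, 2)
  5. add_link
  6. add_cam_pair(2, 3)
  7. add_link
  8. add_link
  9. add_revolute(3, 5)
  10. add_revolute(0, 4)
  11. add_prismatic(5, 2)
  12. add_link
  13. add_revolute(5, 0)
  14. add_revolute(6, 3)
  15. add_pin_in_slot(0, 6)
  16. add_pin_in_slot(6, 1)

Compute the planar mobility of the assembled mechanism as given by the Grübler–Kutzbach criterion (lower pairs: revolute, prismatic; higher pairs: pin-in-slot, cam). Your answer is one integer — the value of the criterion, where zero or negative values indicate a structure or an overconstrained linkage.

M = 3

ground; <1,0,0>
#1 <2,0,0>
PS:0↔1 J2 <2,0,1>
#2 <3,0,1>
PS:1↔2 J2 <3,0,2>
#3 <4,0,2>
C:2↔3 J2 <4,0,3>
#4 <5,0,3>
#5 <6,0,3>
R:3↔5 J1 <6,1,3>
R:0↔4 J1 <6,2,3>
P:5↔2 J1 <6,3,3>
#6 <7,3,3>
R:5↔0 J1 <7,4,3>
R:6↔3 J1 <7,5,3>
PS:0↔6 J2 <7,5,4>
PS:6↔1 J2 <7,5,5>
3×6 − 2×5 − 1×5 = 3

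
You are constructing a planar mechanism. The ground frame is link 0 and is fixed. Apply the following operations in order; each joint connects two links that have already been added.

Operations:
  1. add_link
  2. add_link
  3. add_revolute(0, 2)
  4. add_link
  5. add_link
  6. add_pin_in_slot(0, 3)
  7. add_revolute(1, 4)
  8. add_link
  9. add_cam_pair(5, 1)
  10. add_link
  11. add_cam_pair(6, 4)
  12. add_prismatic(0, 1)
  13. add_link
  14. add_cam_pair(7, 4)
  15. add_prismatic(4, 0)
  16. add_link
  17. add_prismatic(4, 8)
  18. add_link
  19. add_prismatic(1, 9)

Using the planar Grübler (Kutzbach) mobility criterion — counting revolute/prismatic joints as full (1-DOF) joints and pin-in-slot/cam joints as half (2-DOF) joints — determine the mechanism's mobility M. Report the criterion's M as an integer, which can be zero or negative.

[1;0;0] (link 0 is ground)
L+ [2;0;0]
L+ [3;0;0]
R(0,2)∈J1 [3;1;0]
L+ [4;1;0]
L+ [5;1;0]
PS(0,3)∈J2 [5;1;1]
R(1,4)∈J1 [5;2;1]
L+ [6;2;1]
C(5,1)∈J2 [6;2;2]
L+ [7;2;2]
C(6,4)∈J2 [7;2;3]
P(0,1)∈J1 [7;3;3]
L+ [8;3;3]
C(7,4)∈J2 [8;3;4]
P(4,0)∈J1 [8;4;4]
L+ [9;4;4]
P(4,8)∈J1 [9;5;4]
L+ [10;5;4]
P(1,9)∈J1 [10;6;4]
mobility = 27 − 12 − 4 = 11

M = 11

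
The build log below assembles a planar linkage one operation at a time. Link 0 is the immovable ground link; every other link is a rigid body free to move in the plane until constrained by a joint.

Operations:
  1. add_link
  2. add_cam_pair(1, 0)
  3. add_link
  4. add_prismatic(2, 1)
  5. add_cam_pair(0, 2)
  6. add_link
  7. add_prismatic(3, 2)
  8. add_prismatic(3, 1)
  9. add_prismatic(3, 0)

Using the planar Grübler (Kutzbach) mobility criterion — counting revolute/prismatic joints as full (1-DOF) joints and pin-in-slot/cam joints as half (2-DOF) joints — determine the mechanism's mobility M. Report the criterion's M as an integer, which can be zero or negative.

L=1 J1=0 J2=0
add link → L=2 J1=0 J2=0
C@1,0 dof=2 J2 → L=2 J1=0 J2=1
add link → L=3 J1=0 J2=1
P@2,1 dof=1 J1 → L=3 J1=1 J2=1
C@0,2 dof=2 J2 → L=3 J1=1 J2=2
add link → L=4 J1=1 J2=2
P@3,2 dof=1 J1 → L=4 J1=2 J2=2
P@3,1 dof=1 J1 → L=4 J1=3 J2=2
P@3,0 dof=1 J1 → L=4 J1=4 J2=2
M=3(L−1)−2J1−J2=3·3−2·4−2=-1

M = -1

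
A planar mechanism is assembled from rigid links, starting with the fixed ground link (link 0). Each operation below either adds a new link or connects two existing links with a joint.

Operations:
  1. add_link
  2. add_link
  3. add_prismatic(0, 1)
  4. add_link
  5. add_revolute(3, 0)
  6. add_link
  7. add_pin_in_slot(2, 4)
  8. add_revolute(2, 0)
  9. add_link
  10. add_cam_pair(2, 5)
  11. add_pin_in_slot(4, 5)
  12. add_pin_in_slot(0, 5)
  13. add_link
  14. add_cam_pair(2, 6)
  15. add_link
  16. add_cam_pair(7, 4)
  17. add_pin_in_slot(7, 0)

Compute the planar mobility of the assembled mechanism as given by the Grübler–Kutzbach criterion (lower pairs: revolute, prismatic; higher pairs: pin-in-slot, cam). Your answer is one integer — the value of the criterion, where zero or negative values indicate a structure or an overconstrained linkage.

[1;0;0] (link 0 is ground)
L+ [2;0;0]
L+ [3;0;0]
P(0,1)∈J1 [3;1;0]
L+ [4;1;0]
R(3,0)∈J1 [4;2;0]
L+ [5;2;0]
PS(2,4)∈J2 [5;2;1]
R(2,0)∈J1 [5;3;1]
L+ [6;3;1]
C(2,5)∈J2 [6;3;2]
PS(4,5)∈J2 [6;3;3]
PS(0,5)∈J2 [6;3;4]
L+ [7;3;4]
C(2,6)∈J2 [7;3;5]
L+ [8;3;5]
C(7,4)∈J2 [8;3;6]
PS(7,0)∈J2 [8;3;7]
mobility = 21 − 6 − 7 = 8

M = 8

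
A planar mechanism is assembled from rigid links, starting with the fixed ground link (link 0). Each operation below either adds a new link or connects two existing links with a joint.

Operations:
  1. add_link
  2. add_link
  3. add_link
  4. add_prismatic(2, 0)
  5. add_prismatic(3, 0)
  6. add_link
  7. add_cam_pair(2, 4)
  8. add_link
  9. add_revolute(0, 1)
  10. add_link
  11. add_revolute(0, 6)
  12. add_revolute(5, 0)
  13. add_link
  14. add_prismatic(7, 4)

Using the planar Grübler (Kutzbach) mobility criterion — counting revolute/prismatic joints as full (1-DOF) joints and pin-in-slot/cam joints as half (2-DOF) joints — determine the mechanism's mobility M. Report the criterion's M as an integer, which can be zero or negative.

link 0 = ground. State L|J1|J2 = 1|0|0
+link1  2|0|0
+link2  3|0|0
+link3  4|0|0
P(2,0) f=1→J1  4|1|0
P(3,0) f=1→J1  4|2|0
+link4  5|2|0
C(2,4) f=2→J2  5|2|1
+link5  6|2|1
R(0,1) f=1→J1  6|3|1
+link6  7|3|1
R(0,6) f=1→J1  7|4|1
R(5,0) f=1→J1  7|5|1
+link7  8|5|1
P(7,4) f=1→J1  8|6|1
M = 3(8−1)−2·6−1 = 21−12−1 = 8

M = 8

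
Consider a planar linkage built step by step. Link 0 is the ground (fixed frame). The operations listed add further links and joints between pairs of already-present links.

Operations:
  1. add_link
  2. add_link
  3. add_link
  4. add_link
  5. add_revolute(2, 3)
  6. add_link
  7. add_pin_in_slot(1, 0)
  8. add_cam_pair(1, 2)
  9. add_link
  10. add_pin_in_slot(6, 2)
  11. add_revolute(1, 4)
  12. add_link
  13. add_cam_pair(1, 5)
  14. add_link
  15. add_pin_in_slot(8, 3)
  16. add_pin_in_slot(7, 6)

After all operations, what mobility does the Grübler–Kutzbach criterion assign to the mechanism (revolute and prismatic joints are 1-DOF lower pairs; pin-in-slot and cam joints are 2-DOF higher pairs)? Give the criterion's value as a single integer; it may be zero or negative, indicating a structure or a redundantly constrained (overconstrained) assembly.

M = 14

(L,J1,J2)=(1,0,0); link0 fixed
link1: (2,0,0)
link2: (3,0,0)
link3: (4,0,0)
link4: (5,0,0)
R 2-3 [J1]: (5,1,0)
link5: (6,1,0)
PS 1-0 [J2]: (6,1,1)
C 1-2 [J2]: (6,1,2)
link6: (7,1,2)
PS 6-2 [J2]: (7,1,3)
R 1-4 [J1]: (7,2,3)
link7: (8,2,3)
C 1-5 [J2]: (8,2,4)
link8: (9,2,4)
PS 8-3 [J2]: (9,2,5)
PS 7-6 [J2]: (9,2,6)
Grübler: 3·8 − 2·2 − 6 = 14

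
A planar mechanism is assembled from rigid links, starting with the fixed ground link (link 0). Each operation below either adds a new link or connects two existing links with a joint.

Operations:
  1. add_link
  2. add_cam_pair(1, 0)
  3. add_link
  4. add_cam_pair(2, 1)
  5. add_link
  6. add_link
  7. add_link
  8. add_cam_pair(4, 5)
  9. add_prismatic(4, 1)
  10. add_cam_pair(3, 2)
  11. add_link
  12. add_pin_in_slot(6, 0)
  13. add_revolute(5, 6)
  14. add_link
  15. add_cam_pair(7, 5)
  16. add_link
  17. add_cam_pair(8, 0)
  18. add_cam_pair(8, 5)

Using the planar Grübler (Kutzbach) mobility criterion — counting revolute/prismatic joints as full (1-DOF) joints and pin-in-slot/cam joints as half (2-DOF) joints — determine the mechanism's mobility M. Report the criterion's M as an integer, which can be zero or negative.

link 0 = ground. State L|J1|J2 = 1|0|0
+link1  2|0|0
C(1,0) f=2→J2  2|0|1
+link2  3|0|1
C(2,1) f=2→J2  3|0|2
+link3  4|0|2
+link4  5|0|2
+link5  6|0|2
C(4,5) f=2→J2  6|0|3
P(4,1) f=1→J1  6|1|3
C(3,2) f=2→J2  6|1|4
+link6  7|1|4
PS(6,0) f=2→J2  7|1|5
R(5,6) f=1→J1  7|2|5
+link7  8|2|5
C(7,5) f=2→J2  8|2|6
+link8  9|2|6
C(8,0) f=2→J2  9|2|7
C(8,5) f=2→J2  9|2|8
M = 3(9−1)−2·2−8 = 24−4−8 = 12

M = 12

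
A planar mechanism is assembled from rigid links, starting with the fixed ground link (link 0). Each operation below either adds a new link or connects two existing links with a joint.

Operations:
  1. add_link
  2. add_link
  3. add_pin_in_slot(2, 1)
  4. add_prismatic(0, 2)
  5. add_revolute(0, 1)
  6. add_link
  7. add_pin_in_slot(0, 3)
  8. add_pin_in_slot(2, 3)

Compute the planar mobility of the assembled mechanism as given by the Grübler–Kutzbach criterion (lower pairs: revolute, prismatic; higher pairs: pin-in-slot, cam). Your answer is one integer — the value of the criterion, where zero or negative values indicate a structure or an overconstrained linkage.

M = 2

L=1 J1=0 J2=0
add link → L=2 J1=0 J2=0
add link → L=3 J1=0 J2=0
PS@2,1 dof=2 J2 → L=3 J1=0 J2=1
P@0,2 dof=1 J1 → L=3 J1=1 J2=1
R@0,1 dof=1 J1 → L=3 J1=2 J2=1
add link → L=4 J1=2 J2=1
PS@0,3 dof=2 J2 → L=4 J1=2 J2=2
PS@2,3 dof=2 J2 → L=4 J1=2 J2=3
M=3(L−1)−2J1−J2=3·3−2·2−3=2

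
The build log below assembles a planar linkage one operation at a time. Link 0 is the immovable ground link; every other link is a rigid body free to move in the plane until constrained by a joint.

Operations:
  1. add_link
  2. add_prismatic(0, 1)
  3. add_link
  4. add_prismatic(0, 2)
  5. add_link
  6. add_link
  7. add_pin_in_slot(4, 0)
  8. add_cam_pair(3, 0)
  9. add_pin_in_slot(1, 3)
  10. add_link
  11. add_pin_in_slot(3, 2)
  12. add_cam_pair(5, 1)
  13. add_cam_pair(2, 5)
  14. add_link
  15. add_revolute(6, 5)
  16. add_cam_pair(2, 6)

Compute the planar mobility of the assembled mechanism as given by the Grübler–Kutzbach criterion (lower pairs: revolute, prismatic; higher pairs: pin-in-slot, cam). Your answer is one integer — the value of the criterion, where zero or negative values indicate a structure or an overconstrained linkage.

L=1 J1=0 J2=0
add link → L=2 J1=0 J2=0
P@0,1 dof=1 J1 → L=2 J1=1 J2=0
add link → L=3 J1=1 J2=0
P@0,2 dof=1 J1 → L=3 J1=2 J2=0
add link → L=4 J1=2 J2=0
add link → L=5 J1=2 J2=0
PS@4,0 dof=2 J2 → L=5 J1=2 J2=1
C@3,0 dof=2 J2 → L=5 J1=2 J2=2
PS@1,3 dof=2 J2 → L=5 J1=2 J2=3
add link → L=6 J1=2 J2=3
PS@3,2 dof=2 J2 → L=6 J1=2 J2=4
C@5,1 dof=2 J2 → L=6 J1=2 J2=5
C@2,5 dof=2 J2 → L=6 J1=2 J2=6
add link → L=7 J1=2 J2=6
R@6,5 dof=1 J1 → L=7 J1=3 J2=6
C@2,6 dof=2 J2 → L=7 J1=3 J2=7
M=3(L−1)−2J1−J2=3·6−2·3−7=5

M = 5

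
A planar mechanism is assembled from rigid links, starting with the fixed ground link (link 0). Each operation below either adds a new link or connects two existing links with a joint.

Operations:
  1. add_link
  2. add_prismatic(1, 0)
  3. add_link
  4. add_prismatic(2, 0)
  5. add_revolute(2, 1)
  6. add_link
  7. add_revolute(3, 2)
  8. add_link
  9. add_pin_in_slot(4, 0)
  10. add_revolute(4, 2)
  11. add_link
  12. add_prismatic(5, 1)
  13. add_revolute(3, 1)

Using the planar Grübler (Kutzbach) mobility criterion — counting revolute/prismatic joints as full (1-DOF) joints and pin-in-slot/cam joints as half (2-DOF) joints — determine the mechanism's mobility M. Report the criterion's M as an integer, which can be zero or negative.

M = 0

(L,J1,J2)=(1,0,0); link0 fixed
link1: (2,0,0)
P 1-0 [J1]: (2,1,0)
link2: (3,1,0)
P 2-0 [J1]: (3,2,0)
R 2-1 [J1]: (3,3,0)
link3: (4,3,0)
R 3-2 [J1]: (4,4,0)
link4: (5,4,0)
PS 4-0 [J2]: (5,4,1)
R 4-2 [J1]: (5,5,1)
link5: (6,5,1)
P 5-1 [J1]: (6,6,1)
R 3-1 [J1]: (6,7,1)
Grübler: 3·5 − 2·7 − 1 = 0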